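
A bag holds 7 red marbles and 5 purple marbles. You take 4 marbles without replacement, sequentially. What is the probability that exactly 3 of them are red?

One ordering (red drawn first) has probability 7/12 × 6/11 × 5/10 × 5/9 = 1050/11880 = 35/396.
There are C(4,3) = 4 such orderings, each equally likely, so P = 4 × 35/396 = 35/99.

35/99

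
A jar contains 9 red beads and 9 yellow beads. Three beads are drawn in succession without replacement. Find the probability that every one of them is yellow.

7/68

P(every draw is yellow) = 9/18 × 8/17 × 7/16 = 504/4896 = 7/68.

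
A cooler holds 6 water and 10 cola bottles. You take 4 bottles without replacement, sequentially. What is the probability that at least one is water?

23/26

P(no water) = 10/16 × 9/15 × 8/14 × 7/13 = 5040/43680 = 3/26.
P(at least one) = 1 − 3/26 = 23/26.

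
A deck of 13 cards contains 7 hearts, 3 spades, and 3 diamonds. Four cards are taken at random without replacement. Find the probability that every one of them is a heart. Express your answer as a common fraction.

7/143

P = 7/13 × 6/12 × 5/11 × 4/10 = 840/17160 = 7/143.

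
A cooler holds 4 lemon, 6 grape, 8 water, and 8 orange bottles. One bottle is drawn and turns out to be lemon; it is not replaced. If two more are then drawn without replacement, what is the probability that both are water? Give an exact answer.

7/75

With the first bottle removed, 8 water remain out of 25.
P = 8/25 × 7/24 = 56/600 = 7/75.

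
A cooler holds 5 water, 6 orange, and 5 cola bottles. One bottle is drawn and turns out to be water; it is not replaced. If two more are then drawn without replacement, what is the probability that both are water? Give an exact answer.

2/35

After the first draw, 4 of the remaining 15 bottles are water.
P = 4/15 × 3/14 = 12/210 = 2/35.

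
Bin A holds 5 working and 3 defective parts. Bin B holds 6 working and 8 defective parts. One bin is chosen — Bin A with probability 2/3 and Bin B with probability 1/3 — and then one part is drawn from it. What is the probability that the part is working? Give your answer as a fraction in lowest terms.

From Bin A: P(working) = 5/8.
From Bin B: P(working) = 6/14.
Total probability = (2/3)(5/8) + (1/3)(6/14) = 47/84.

47/84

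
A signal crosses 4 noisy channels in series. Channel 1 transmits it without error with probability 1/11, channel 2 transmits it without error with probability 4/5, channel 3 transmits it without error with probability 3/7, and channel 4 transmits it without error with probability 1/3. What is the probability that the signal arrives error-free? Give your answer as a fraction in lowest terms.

4/385

Each stage is reached only if all earlier stages succeed, so
P = 1/11 × 4/5 × 3/7 × 1/3 = 12/1155 = 4/385.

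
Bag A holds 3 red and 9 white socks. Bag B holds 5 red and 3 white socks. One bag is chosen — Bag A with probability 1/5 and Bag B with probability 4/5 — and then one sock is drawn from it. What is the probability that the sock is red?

11/20

From Bag A: P(red) = 3/12.
From Bag B: P(red) = 5/8.
Total probability = (1/5)(3/12) + (4/5)(5/8) = 11/20.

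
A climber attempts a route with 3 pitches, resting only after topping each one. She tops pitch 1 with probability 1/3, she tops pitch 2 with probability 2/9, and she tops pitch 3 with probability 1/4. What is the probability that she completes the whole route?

1/54

The events are sequential, so multiply the conditional probabilities:
P = 1/3 × 2/9 × 1/4 = 2/108 = 1/54.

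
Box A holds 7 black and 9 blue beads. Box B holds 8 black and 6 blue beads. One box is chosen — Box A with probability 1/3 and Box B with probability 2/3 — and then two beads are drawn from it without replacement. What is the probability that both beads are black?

From Box A: P(both black) = (7/16)(6/15) = 7/40.
From Box B: P(both black) = (8/14)(7/13) = 4/13.
Total probability = (1/3)(7/40) + (2/3)(4/13) = 137/520.

137/520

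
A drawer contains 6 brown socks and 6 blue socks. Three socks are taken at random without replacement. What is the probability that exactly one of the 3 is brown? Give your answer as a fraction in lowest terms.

9/22

One ordering (brown drawn first) has probability 6/12 × 6/11 × 5/10 = 180/1320 = 3/22.
There are C(3,1) = 3 such orderings, each equally likely, so P = 3 × 3/22 = 9/22.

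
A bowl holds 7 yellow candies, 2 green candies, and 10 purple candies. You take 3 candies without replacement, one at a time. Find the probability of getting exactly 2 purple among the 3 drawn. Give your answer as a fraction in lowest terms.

One ordering (purple drawn first) has probability 10/19 × 9/18 × 9/17 = 810/5814 = 45/323.
There are C(3,2) = 3 such orderings, each equally likely, so P = 3 × 45/323 = 135/323.

135/323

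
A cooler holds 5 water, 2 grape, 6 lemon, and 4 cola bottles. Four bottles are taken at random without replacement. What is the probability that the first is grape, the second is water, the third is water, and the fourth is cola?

1/357

Chain rule:
P = 2/17 × 5/16 × 4/15 × 4/14 = 160/57120 = 1/357.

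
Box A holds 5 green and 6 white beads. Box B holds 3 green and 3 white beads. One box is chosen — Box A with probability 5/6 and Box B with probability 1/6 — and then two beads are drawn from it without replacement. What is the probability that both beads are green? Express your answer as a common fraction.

From Box A: P(both green) = (5/11)(4/10) = 2/11.
From Box B: P(both green) = (3/6)(2/5) = 1/5.
Total probability = (5/6)(2/11) + (1/6)(1/5) = 61/330.

61/330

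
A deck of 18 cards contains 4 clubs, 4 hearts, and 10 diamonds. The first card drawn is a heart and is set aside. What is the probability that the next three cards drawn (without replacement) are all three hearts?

1/680

After the first draw, 3 of the remaining 17 cards are hearts.
P = 3/17 × 2/16 × 1/15 = 6/4080 = 1/680.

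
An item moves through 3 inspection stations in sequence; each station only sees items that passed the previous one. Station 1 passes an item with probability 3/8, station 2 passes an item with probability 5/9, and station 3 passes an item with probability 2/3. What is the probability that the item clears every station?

The events are sequential, so multiply the conditional probabilities:
P = 3/8 × 5/9 × 2/3 = 30/216 = 5/36.

5/36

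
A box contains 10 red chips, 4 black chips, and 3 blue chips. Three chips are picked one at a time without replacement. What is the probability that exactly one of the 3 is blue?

273/680

One ordering (blue drawn first) has probability 3/17 × 14/16 × 13/15 = 546/4080 = 91/680.
There are C(3,1) = 3 such orderings, each equally likely, so P = 3 × 91/680 = 273/680.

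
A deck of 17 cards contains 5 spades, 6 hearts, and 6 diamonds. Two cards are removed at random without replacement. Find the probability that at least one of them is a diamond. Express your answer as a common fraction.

81/136

P(no diamonds) = 11/17 × 10/16 = 110/272 = 55/136.
P(at least one) = 1 − 55/136 = 81/136.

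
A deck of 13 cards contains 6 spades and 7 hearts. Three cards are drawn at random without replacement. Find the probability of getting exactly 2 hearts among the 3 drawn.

One ordering (hearts drawn first) has probability 7/13 × 6/12 × 6/11 = 252/1716 = 21/143.
There are C(3,2) = 3 such orderings, each equally likely, so P = 3 × 21/143 = 63/143.

63/143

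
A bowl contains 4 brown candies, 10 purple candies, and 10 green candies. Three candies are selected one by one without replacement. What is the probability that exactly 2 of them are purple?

One ordering (purple drawn first) has probability 10/24 × 9/23 × 14/22 = 1260/12144 = 105/1012.
There are C(3,2) = 3 such orderings, each equally likely, so P = 3 × 105/1012 = 315/1012.

315/1012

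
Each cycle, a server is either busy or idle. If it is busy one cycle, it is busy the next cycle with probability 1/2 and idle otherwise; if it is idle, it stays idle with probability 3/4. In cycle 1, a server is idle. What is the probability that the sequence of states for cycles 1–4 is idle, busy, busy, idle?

Cycle 1 is given. For each transition, use the conditional probability from the current state:
P(busy | idle) = 1/4; P(busy | busy) = 1/2; P(idle | busy) = 1/2.
P = 1/4 × 1/2 × 1/2 = 1/16.

1/16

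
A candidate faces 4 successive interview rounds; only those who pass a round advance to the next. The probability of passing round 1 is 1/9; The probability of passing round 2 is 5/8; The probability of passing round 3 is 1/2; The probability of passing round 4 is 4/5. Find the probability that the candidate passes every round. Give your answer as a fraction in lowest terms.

Multiplying along the chain,
P = 1/9 × 5/8 × 1/2 × 4/5 = 20/720 = 1/36.

1/36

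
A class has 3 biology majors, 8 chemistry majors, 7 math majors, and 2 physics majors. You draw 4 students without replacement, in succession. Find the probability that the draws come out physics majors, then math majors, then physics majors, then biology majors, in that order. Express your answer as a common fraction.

7/19380

Chain rule:
P = 2/20 × 7/19 × 1/18 × 3/17 = 42/116280 = 7/19380.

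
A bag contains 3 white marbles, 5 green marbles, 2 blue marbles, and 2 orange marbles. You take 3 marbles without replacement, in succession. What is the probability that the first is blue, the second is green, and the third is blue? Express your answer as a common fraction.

Chain rule:
P = 2/12 × 5/11 × 1/10 = 10/1320 = 1/132.

1/132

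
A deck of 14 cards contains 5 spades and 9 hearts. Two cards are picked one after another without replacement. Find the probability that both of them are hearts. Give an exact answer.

P = 9/14 × 8/13 = 72/182 = 36/91.

36/91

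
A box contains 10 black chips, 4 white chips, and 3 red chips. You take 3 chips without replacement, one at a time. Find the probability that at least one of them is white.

P(no white) = 13/17 × 12/16 × 11/15 = 1716/4080 = 143/340.
P(at least one) = 1 − 143/340 = 197/340.

197/340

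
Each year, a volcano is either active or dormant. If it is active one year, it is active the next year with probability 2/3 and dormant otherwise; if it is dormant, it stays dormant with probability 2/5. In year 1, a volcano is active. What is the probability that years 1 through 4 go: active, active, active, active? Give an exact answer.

8/27

Year 1 is given. For each transition, use the conditional probability from the current state:
P(active | active) = 2/3; P(active | active) = 2/3; P(active | active) = 2/3.
P = 2/3 × 2/3 × 2/3 = 8/27.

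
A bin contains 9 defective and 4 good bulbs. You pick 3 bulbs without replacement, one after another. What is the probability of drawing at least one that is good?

101/143

P(no good) = 9/13 × 8/12 × 7/11 = 504/1716 = 42/143.
P(at least one) = 1 − 42/143 = 101/143.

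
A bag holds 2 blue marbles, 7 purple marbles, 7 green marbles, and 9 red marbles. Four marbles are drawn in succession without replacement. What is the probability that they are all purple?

P(every draw is purple) = 7/25 × 6/24 × 5/23 × 4/22 = 840/303600 = 7/2530.

7/2530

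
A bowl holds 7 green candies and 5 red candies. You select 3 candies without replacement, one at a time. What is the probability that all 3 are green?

7/44

P(every draw is green) = 7/12 × 6/11 × 5/10 = 210/1320 = 7/44.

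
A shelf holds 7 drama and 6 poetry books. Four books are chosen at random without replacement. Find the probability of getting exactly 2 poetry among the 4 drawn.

63/143

One ordering (poetry drawn first) has probability 6/13 × 5/12 × 7/11 × 6/10 = 1260/17160 = 21/286.
There are C(4,2) = 6 such orderings, each equally likely, so P = 6 × 21/286 = 63/143.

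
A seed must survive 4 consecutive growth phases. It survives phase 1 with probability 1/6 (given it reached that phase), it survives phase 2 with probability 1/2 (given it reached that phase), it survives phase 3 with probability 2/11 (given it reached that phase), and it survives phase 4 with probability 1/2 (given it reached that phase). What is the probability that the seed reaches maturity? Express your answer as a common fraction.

1/132

Each stage is reached only if all earlier stages succeed, so
P = 1/6 × 1/2 × 2/11 × 1/2 = 2/264 = 1/132.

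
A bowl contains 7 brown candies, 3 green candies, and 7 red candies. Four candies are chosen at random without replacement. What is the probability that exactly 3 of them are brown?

5/34

One ordering (brown drawn first) has probability 7/17 × 6/16 × 5/15 × 10/14 = 2100/57120 = 5/136.
There are C(4,3) = 4 such orderings, each equally likely, so P = 4 × 5/136 = 5/34.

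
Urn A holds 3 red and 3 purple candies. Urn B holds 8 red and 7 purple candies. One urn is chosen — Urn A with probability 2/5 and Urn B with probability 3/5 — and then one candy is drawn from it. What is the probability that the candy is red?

13/25

From Urn A: P(red) = 3/6.
From Urn B: P(red) = 8/15.
Total probability = (2/5)(3/6) + (3/5)(8/15) = 13/25.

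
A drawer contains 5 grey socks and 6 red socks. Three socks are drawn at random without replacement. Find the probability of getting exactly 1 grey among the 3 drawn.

5/11

One ordering (grey drawn first) has probability 5/11 × 6/10 × 5/9 = 150/990 = 5/33.
There are C(3,1) = 3 such orderings, each equally likely, so P = 3 × 5/33 = 5/11.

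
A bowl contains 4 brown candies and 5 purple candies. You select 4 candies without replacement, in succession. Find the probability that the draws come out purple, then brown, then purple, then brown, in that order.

5/63

Each draw changes the counts, so multiply the conditional probabilities along the sequence:
P = 5/9 × 4/8 × 4/7 × 3/6 = 240/3024 = 5/63.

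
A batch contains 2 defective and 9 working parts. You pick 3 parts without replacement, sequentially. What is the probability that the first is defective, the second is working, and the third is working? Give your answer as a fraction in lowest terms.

Multiply the probability of each draw given the previous ones:
P = 2/11 × 9/10 × 8/9 = 144/990 = 8/55.

8/55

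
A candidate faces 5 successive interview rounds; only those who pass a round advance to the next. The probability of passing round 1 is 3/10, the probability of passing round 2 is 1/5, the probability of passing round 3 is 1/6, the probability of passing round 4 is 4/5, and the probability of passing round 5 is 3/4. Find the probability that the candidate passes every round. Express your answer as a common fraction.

3/500

Multiplying along the chain,
P = 3/10 × 1/5 × 1/6 × 4/5 × 3/4 = 36/6000 = 3/500.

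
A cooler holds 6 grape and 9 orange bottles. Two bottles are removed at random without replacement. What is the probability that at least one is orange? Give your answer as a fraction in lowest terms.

P(no orange) = 6/15 × 5/14 = 30/210 = 1/7.
P(at least one) = 1 − 1/7 = 6/7.

6/7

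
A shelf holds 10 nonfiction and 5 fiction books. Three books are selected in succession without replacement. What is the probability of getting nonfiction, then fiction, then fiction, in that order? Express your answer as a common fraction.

20/273

Chain rule:
P = 10/15 × 5/14 × 4/13 = 200/2730 = 20/273.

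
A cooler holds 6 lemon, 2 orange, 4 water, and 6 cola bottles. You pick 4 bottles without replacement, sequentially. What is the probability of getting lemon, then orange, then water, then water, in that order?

1/510

Multiply the probability of each draw given the previous ones:
P = 6/18 × 2/17 × 4/16 × 3/15 = 144/73440 = 1/510.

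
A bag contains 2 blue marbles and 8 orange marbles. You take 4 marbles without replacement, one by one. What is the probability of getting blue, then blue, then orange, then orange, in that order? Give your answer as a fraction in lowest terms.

Multiply the probability of each draw given the previous ones:
P = 2/10 × 1/9 × 8/8 × 7/7 = 112/5040 = 1/45.

1/45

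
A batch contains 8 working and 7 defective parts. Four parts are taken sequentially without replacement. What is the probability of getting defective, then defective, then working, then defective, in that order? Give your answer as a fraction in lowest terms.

2/39

Chain rule:
P = 7/15 × 6/14 × 8/13 × 5/12 = 1680/32760 = 2/39.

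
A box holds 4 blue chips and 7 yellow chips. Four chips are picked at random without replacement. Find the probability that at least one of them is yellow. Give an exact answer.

329/330

P(no yellow) = 4/11 × 3/10 × 2/9 × 1/8 = 24/7920 = 1/330.
P(at least one) = 1 − 1/330 = 329/330.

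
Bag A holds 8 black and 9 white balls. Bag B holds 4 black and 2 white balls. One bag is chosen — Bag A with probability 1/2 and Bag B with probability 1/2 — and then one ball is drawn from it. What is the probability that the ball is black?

29/51

From Bag A: P(black) = 8/17.
From Bag B: P(black) = 4/6.
Total probability = (1/2)(8/17) + (1/2)(4/6) = 29/51.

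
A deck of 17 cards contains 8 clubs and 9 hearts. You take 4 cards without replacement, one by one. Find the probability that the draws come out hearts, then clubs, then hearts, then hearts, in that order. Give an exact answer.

6/85

Chain rule:
P = 9/17 × 8/16 × 8/15 × 7/14 = 4032/57120 = 6/85.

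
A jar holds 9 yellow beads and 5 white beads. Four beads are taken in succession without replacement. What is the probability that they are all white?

5/1001

P(all white) = 5/14 × 4/13 × 3/12 × 2/11 = 120/24024 = 5/1001.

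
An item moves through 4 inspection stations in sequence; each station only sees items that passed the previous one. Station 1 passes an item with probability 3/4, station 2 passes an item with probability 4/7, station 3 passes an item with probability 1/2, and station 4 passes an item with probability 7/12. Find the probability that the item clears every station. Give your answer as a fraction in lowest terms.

The events are sequential, so multiply the conditional probabilities:
P = 3/4 × 4/7 × 1/2 × 7/12 = 84/672 = 1/8.

1/8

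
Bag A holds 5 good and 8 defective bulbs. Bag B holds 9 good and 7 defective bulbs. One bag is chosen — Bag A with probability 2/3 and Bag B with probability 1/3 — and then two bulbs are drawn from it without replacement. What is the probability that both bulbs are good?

From Bag A: P(both good) = (5/13)(4/12) = 5/39.
From Bag B: P(both good) = (9/16)(8/15) = 3/10.
Total probability = (2/3)(5/39) + (1/3)(3/10) = 217/1170.

217/1170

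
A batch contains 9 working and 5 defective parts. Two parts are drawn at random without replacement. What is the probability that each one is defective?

P = 5/14 × 4/13 = 20/182 = 10/91.

10/91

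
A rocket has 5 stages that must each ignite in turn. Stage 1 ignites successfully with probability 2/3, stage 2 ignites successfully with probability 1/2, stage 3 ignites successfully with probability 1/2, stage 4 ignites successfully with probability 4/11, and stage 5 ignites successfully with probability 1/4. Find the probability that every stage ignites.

Multiplying along the chain,
P = 2/3 × 1/2 × 1/2 × 4/11 × 1/4 = 8/528 = 1/66.

1/66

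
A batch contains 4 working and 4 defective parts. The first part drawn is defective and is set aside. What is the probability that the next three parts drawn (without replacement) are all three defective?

After the first draw, 3 of the remaining 7 parts are defective.
P = 3/7 × 2/6 × 1/5 = 6/210 = 1/35.

1/35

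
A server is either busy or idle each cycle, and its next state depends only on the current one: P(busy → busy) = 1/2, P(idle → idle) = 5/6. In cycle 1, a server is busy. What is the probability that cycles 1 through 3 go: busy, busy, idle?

Cycle 1 is given. For each transition, use the conditional probability from the current state:
P(busy | busy) = 1/2; P(idle | busy) = 1/2.
P = 1/2 × 1/2 = 1/4.

1/4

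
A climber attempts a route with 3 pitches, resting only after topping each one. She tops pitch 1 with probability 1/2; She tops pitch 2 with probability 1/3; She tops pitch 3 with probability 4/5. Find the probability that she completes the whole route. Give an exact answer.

Each stage is reached only if all earlier stages succeed, so
P = 1/2 × 1/3 × 4/5 = 4/30 = 2/15.

2/15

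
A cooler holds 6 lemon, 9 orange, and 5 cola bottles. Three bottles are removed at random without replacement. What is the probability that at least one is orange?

65/76

P(no orange) = 11/20 × 10/19 × 9/18 = 990/6840 = 11/76.
P(at least one) = 1 − 11/76 = 65/76.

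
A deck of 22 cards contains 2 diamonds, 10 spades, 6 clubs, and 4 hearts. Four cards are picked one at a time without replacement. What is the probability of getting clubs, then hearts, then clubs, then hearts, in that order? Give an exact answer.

Chain rule:
P = 6/22 × 4/21 × 5/20 × 3/19 = 360/175560 = 3/1463.

3/1463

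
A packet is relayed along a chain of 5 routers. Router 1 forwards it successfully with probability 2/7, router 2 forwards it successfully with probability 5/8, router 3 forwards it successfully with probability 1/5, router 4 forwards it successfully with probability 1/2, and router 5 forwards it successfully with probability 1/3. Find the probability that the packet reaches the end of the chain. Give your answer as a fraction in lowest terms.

Multiplying along the chain,
P = 2/7 × 5/8 × 1/5 × 1/2 × 1/3 = 10/1680 = 1/168.

1/168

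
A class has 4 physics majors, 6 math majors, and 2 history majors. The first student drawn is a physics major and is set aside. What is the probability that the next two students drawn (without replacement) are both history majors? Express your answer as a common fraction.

1/55

After the first draw, 2 of the remaining 11 students are history majors.
P = 2/11 × 1/10 = 2/110 = 1/55.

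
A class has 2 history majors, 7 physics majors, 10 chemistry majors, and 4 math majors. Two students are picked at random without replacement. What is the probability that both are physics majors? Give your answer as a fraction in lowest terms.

21/253

P(all physics majors) = 7/23 × 6/22 = 42/506 = 21/253.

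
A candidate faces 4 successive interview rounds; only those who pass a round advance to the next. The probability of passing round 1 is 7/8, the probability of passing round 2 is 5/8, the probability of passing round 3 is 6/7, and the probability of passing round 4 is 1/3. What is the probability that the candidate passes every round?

5/32

Multiplying along the chain,
P = 7/8 × 5/8 × 6/7 × 1/3 = 210/1344 = 5/32.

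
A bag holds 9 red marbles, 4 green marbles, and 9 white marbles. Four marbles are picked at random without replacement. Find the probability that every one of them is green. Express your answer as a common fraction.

P(every draw is green) = 4/22 × 3/21 × 2/20 × 1/19 = 24/175560 = 1/7315.

1/7315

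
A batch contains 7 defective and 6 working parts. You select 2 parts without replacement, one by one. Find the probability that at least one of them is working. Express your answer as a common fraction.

P(no working) = 7/13 × 6/12 = 42/156 = 7/26.
P(at least one) = 1 − 7/26 = 19/26.

19/26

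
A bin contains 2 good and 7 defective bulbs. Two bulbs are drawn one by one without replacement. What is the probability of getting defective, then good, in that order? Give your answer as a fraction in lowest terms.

7/36

Each draw changes the counts, so multiply the conditional probabilities along the sequence:
P = 7/9 × 2/8 = 14/72 = 7/36.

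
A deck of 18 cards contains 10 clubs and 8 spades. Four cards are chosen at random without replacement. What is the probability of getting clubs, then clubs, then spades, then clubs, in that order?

Multiply the probability of each draw given the previous ones:
P = 10/18 × 9/17 × 8/16 × 8/15 = 5760/73440 = 4/51.

4/51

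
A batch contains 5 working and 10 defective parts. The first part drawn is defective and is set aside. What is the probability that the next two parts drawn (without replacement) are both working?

With the first part removed, 5 working remain out of 14.
P = 5/14 × 4/13 = 20/182 = 10/91.

10/91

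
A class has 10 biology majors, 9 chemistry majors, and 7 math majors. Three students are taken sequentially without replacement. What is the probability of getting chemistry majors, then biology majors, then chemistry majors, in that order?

Multiply the probability of each draw given the previous ones:
P = 9/26 × 10/25 × 8/24 = 720/15600 = 3/65.

3/65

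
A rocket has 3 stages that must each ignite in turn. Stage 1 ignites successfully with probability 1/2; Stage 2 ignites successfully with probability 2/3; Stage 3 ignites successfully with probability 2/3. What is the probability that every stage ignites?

2/9

Each stage is reached only if all earlier stages succeed, so
P = 1/2 × 2/3 × 2/3 = 4/18 = 2/9.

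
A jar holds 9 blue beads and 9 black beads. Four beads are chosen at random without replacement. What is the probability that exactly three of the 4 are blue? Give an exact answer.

One ordering (blue drawn first) has probability 9/18 × 8/17 × 7/16 × 9/15 = 4536/73440 = 21/340.
There are C(4,3) = 4 such orderings, each equally likely, so P = 4 × 21/340 = 21/85.

21/85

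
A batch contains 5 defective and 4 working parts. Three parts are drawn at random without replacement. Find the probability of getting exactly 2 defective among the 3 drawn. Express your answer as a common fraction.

10/21

One ordering (defective drawn first) has probability 5/9 × 4/8 × 4/7 = 80/504 = 10/63.
There are C(3,2) = 3 such orderings, each equally likely, so P = 3 × 10/63 = 10/21.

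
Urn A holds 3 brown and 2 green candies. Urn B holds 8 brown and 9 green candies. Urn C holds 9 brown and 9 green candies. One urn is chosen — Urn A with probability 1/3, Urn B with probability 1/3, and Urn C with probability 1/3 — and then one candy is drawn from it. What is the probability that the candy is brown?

89/170

From Urn A: P(brown) = 3/5.
From Urn B: P(brown) = 8/17.
From Urn C: P(brown) = 9/18.
Total probability = (1/3)(3/5) + (1/3)(8/17) + (1/3)(9/18) = 89/170.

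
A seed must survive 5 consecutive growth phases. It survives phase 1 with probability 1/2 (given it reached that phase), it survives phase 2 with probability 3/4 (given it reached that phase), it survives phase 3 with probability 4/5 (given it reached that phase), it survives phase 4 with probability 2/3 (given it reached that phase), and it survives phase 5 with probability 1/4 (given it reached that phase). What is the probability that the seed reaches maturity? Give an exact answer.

1/20

Each stage is reached only if all earlier stages succeed, so
P = 1/2 × 3/4 × 4/5 × 2/3 × 1/4 = 24/480 = 1/20.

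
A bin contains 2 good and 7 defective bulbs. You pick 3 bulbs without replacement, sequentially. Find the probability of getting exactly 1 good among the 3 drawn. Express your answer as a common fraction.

One ordering (good drawn first) has probability 2/9 × 7/8 × 6/7 = 84/504 = 1/6.
There are C(3,1) = 3 such orderings, each equally likely, so P = 3 × 1/6 = 1/2.

1/2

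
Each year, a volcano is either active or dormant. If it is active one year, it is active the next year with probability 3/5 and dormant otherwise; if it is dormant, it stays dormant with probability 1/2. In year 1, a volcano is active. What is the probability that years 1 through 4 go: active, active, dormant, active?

3/25

Year 1 is given. For each transition, use the conditional probability from the current state:
P(active | active) = 3/5; P(dormant | active) = 2/5; P(active | dormant) = 1/2.
P = 3/5 × 2/5 × 1/2 = 6/50 = 3/25.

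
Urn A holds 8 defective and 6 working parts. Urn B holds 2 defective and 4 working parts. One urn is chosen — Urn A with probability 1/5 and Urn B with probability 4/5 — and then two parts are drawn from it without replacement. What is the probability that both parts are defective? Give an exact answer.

From Urn A: P(both defective) = (8/14)(7/13) = 4/13.
From Urn B: P(both defective) = (2/6)(1/5) = 1/15.
Total probability = (1/5)(4/13) + (4/5)(1/15) = 112/975.

112/975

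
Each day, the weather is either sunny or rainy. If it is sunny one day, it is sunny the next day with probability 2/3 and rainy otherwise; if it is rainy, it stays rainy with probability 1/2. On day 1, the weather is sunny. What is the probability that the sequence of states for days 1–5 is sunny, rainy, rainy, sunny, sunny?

1/18

Day 1 is given. For each transition, use the conditional probability from the current state:
P(rainy | sunny) = 1/3; P(rainy | rainy) = 1/2; P(sunny | rainy) = 1/2; P(sunny | sunny) = 2/3.
P = 1/3 × 1/2 × 1/2 × 2/3 = 2/36 = 1/18.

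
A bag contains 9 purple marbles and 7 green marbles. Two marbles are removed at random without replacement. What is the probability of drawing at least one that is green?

7/10

P(no green) = 9/16 × 8/15 = 72/240 = 3/10.
P(at least one) = 1 − 3/10 = 7/10.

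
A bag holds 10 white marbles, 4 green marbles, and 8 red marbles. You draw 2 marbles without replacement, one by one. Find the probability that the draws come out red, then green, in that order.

Multiply the probability of each draw given the previous ones:
P = 8/22 × 4/21 = 32/462 = 16/231.

16/231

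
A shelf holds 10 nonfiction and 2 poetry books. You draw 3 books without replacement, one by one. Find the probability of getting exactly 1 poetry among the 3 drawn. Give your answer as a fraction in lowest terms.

One ordering (poetry drawn first) has probability 2/12 × 10/11 × 9/10 = 180/1320 = 3/22.
There are C(3,1) = 3 such orderings, each equally likely, so P = 3 × 3/22 = 9/22.

9/22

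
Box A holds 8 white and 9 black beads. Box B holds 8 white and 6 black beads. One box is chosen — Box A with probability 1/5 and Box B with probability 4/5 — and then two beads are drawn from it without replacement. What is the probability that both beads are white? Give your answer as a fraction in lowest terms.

127/442

From Box A: P(both white) = (8/17)(7/16) = 7/34.
From Box B: P(both white) = (8/14)(7/13) = 4/13.
Total probability = (1/5)(7/34) + (4/5)(4/13) = 127/442.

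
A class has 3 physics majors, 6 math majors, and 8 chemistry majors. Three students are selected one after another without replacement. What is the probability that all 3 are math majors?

1/34

P = 6/17 × 5/16 × 4/15 = 120/4080 = 1/34.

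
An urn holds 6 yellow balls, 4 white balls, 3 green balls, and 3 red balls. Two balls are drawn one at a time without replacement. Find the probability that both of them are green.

1/40

P(every draw is green) = 3/16 × 2/15 = 6/240 = 1/40.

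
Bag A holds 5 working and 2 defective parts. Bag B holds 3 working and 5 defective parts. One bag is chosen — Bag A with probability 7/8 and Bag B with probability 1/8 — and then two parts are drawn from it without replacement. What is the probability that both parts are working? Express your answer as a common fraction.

289/672

From Bag A: P(both working) = (5/7)(4/6) = 10/21.
From Bag B: P(both working) = (3/8)(2/7) = 3/28.
Total probability = (7/8)(10/21) + (1/8)(3/28) = 289/672.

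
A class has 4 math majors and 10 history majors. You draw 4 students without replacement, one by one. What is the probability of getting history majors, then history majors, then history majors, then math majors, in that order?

Each draw changes the counts, so multiply the conditional probabilities along the sequence:
P = 10/14 × 9/13 × 8/12 × 4/11 = 2880/24024 = 120/1001.

120/1001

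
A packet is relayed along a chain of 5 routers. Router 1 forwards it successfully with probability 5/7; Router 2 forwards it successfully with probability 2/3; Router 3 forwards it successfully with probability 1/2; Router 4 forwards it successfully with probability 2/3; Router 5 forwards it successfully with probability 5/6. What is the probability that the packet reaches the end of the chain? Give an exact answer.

25/189

The events are sequential, so multiply the conditional probabilities:
P = 5/7 × 2/3 × 1/2 × 2/3 × 5/6 = 100/756 = 25/189.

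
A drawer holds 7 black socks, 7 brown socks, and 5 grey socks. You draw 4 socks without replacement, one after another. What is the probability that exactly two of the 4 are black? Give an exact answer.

One ordering (black drawn first) has probability 7/19 × 6/18 × 12/17 × 11/16 = 5544/93024 = 77/1292.
There are C(4,2) = 6 such orderings, each equally likely, so P = 6 × 77/1292 = 231/646.

231/646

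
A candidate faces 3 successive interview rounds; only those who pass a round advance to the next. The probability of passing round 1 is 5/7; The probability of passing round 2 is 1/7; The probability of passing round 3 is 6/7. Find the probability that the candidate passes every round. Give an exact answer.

Each stage is reached only if all earlier stages succeed, so
P = 5/7 × 1/7 × 6/7 = 30/343.

30/343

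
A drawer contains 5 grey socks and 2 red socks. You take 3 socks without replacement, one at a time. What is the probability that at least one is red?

5/7

P(no red) = 5/7 × 4/6 × 3/5 = 60/210 = 2/7.
P(at least one) = 1 − 2/7 = 5/7.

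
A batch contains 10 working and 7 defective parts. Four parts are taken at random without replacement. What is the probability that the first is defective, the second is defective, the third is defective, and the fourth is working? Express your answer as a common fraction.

Multiply the probability of each draw given the previous ones:
P = 7/17 × 6/16 × 5/15 × 10/14 = 2100/57120 = 5/136.

5/136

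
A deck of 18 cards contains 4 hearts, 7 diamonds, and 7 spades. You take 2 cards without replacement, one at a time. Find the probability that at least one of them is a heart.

P(no hearts) = 14/18 × 13/17 = 182/306 = 91/153.
P(at least one) = 1 − 91/153 = 62/153.

62/153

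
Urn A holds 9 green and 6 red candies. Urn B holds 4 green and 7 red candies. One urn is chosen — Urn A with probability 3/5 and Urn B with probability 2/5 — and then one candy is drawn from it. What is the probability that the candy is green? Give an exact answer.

From Urn A: P(green) = 9/15.
From Urn B: P(green) = 4/11.
Total probability = (3/5)(9/15) + (2/5)(4/11) = 139/275.

139/275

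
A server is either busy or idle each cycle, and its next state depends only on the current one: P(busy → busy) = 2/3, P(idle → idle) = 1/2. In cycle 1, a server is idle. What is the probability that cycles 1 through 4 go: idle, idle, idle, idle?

1/8

Cycle 1 is given. For each transition, use the conditional probability from the current state:
P(idle | idle) = 1/2; P(idle | idle) = 1/2; P(idle | idle) = 1/2.
P = 1/2 × 1/2 × 1/2 = 1/8.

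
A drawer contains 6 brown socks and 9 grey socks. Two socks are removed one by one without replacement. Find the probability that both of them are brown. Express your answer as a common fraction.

1/7

P = 6/15 × 5/14 = 30/210 = 1/7.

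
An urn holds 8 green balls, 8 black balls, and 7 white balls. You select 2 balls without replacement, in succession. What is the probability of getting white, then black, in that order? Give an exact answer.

28/253

Each draw changes the counts, so multiply the conditional probabilities along the sequence:
P = 7/23 × 8/22 = 56/506 = 28/253.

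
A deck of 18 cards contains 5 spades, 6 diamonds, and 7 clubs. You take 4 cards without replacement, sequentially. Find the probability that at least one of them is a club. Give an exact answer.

P(no clubs) = 11/18 × 10/17 × 9/16 × 8/15 = 7920/73440 = 11/102.
P(at least one) = 1 − 11/102 = 91/102.

91/102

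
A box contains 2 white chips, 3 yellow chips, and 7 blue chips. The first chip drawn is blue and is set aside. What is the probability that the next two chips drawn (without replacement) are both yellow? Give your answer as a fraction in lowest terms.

With the first chip removed, 3 yellow remain out of 11.
P = 3/11 × 2/10 = 6/110 = 3/55.

3/55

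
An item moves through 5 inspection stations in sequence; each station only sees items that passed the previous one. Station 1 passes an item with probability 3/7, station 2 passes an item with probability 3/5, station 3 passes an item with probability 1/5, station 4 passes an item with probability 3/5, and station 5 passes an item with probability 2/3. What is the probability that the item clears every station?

The events are sequential, so multiply the conditional probabilities:
P = 3/7 × 3/5 × 1/5 × 3/5 × 2/3 = 54/2625 = 18/875.

18/875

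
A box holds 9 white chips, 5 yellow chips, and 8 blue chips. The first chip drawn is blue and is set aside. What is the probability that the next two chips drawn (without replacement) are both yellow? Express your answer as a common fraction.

1/21

With the first chip removed, 5 yellow remain out of 21.
P = 5/21 × 4/20 = 20/420 = 1/21.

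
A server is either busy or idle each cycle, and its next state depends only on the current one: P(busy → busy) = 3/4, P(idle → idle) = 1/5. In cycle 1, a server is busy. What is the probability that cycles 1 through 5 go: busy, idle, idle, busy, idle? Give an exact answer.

1/100

Cycle 1 is given. For each transition, use the conditional probability from the current state:
P(idle | busy) = 1/4; P(idle | idle) = 1/5; P(busy | idle) = 4/5; P(idle | busy) = 1/4.
P = 1/4 × 1/5 × 4/5 × 1/4 = 4/400 = 1/100.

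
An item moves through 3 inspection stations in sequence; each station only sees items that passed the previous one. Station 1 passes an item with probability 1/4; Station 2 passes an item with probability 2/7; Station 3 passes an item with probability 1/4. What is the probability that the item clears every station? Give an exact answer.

Each stage is reached only if all earlier stages succeed, so
P = 1/4 × 2/7 × 1/4 = 2/112 = 1/56.

1/56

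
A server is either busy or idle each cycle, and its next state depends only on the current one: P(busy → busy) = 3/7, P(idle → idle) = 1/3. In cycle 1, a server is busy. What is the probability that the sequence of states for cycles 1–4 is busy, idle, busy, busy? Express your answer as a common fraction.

8/49

Cycle 1 is given. For each transition, use the conditional probability from the current state:
P(idle | busy) = 4/7; P(busy | idle) = 2/3; P(busy | busy) = 3/7.
P = 4/7 × 2/3 × 3/7 = 24/147 = 8/49.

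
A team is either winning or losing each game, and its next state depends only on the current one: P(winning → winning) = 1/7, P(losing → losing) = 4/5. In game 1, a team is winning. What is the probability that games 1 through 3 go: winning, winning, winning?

Game 1 is given. For each transition, use the conditional probability from the current state:
P(winning | winning) = 1/7; P(winning | winning) = 1/7.
P = 1/7 × 1/7 = 1/49.

1/49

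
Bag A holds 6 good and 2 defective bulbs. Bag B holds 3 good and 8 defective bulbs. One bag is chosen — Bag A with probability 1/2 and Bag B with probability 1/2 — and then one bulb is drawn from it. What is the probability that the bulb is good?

From Bag A: P(good) = 6/8.
From Bag B: P(good) = 3/11.
Total probability = (1/2)(6/8) + (1/2)(3/11) = 45/88.

45/88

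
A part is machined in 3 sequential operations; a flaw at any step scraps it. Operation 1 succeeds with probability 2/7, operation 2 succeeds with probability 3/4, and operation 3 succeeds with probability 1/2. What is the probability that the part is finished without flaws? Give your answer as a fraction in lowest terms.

3/28

The events are sequential, so multiply the conditional probabilities:
P = 2/7 × 3/4 × 1/2 = 6/56 = 3/28.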